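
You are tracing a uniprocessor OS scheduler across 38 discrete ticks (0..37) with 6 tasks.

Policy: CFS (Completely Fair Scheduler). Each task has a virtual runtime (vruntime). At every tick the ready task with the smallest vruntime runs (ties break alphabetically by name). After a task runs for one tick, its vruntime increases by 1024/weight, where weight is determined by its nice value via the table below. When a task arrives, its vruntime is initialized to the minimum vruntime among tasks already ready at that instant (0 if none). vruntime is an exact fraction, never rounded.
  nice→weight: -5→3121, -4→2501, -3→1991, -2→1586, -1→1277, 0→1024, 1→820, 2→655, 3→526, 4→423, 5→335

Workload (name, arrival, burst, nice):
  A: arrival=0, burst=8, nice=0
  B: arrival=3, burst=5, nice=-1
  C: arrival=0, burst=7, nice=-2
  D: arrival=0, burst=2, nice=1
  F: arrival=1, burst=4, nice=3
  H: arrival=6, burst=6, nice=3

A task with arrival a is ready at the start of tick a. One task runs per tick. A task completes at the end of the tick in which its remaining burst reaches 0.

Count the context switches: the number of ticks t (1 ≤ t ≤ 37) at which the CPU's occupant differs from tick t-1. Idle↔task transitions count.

context switches = 30

t=0: vr[A=0 C=0 D=0] → run A
t=1: vr[A=1 C=0 D=0 F=0] → run C
t=2: vr[A=1 C=512/793 D=0 F=0] → run D
t=3: vr[A=1 B=0 C=512/793 D=256/205 F=0] → run B
t=4: vr[A=1 B=1024/1277 C=512/793 D=256/205 F=0] → run F
t=5: vr[A=1 B=1024/1277 C=512/793 D=256/205 F=512/263] → run C
t=6: vr[A=1 B=1024/1277 C=1024/793 D=256/205 F=512/263 H=1024/1277] → run B
t=7: vr[A=1 B=2048/1277 C=1024/793 D=256/205 F=512/263 H=1024/1277] → run H
t=8: vr[A=1 B=2048/1277 C=1024/793 D=256/205 F=512/263 H=923136/335851] → run A
t=9: vr[A=2 B=2048/1277 C=1024/793 D=256/205 F=512/263 H=923136/335851] → run D
t=10: vr[A=2 B=2048/1277 C=1024/793 F=512/263 H=923136/335851] → run C
t=11: vr[A=2 B=2048/1277 C=1536/793 F=512/263 H=923136/335851] → run B
t=12: vr[A=2 B=3072/1277 C=1536/793 F=512/263 H=923136/335851] → run C
t=13: vr[A=2 B=3072/1277 C=2048/793 F=512/263 H=923136/335851] → run F
t=14: vr[A=2 B=3072/1277 C=2048/793 F=1024/263 H=923136/335851] → run A
t=15: vr[A=3 B=3072/1277 C=2048/793 F=1024/263 H=923136/335851] → run B
t=16: vr[A=3 B=4096/1277 C=2048/793 F=1024/263 H=923136/335851] → run C
t=17: vr[A=3 B=4096/1277 C=2560/793 F=1024/263 H=923136/335851] → run H
t=18: vr[A=3 B=4096/1277 C=2560/793 F=1024/263 H=1576960/335851] → run A
t=19: vr[A=4 B=4096/1277 C=2560/793 F=1024/263 H=1576960/335851] → run B
t=20: vr[A=4 C=2560/793 F=1024/263 H=1576960/335851] → run C
t=21: vr[A=4 C=3072/793 F=1024/263 H=1576960/335851] → run C
t=22: vr[A=4 F=1024/263 H=1576960/335851] → run F
t=23: vr[A=4 F=1536/263 H=1576960/335851] → run A
t=24: vr[A=5 F=1536/263 H=1576960/335851] → run H
t=25: vr[A=5 F=1536/263 H=2230784/335851] → run A
t=26: vr[A=6 F=1536/263 H=2230784/335851] → run F
t=27: vr[A=6 H=2230784/335851] → run A
t=28: vr[A=7 H=2230784/335851] → run H
t=29: vr[A=7 H=2884608/335851] → run A
t=30: vr[H=2884608/335851] → run H
t=31: vr[H=3538432/335851] → run H
t=32: (idle)
t=33: (idle)
t=34: (idle)
t=35: (idle)
t=36: (idle)
t=37: (idle)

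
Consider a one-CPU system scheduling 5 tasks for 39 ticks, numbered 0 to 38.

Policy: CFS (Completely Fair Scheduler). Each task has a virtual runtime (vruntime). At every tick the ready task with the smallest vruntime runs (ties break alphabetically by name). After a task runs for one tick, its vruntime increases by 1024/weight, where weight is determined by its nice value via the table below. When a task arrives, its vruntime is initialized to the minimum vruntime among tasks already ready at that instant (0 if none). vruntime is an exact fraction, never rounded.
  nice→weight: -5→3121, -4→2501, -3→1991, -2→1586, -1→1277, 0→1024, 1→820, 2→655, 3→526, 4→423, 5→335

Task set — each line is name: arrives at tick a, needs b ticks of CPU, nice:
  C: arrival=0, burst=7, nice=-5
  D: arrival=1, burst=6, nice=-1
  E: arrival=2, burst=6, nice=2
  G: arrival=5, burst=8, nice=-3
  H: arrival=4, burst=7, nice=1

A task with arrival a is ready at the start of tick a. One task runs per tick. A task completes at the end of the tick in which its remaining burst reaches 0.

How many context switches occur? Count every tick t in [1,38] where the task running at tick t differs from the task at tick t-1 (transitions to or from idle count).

t=0: vr[C=0] → run C
t=1: vr[C=1024/3121 D=1024/3121] → run C
t=2: vr[C=2048/3121 D=1024/3121 E=1024/3121] → run D
t=3: vr[C=2048/3121 D=4503552/3985517 E=1024/3121] → run E
t=4: vr[C=2048/3121 D=4503552/3985517 E=3866624/2044255 H=2048/3121] → run C
t=5: vr[C=3072/3121 D=4503552/3985517 E=3866624/2044255 G=2048/3121 H=2048/3121] → run G
t=6: vr[C=3072/3121 D=4503552/3985517 E=3866624/2044255 G=7273472/6213911 H=2048/3121] → run H
t=7: vr[C=3072/3121 D=4503552/3985517 E=3866624/2044255 G=7273472/6213911 H=1218816/639805] → run C
t=8: vr[C=4096/3121 D=4503552/3985517 E=3866624/2044255 G=7273472/6213911 H=1218816/639805] → run D
t=9: vr[C=4096/3121 D=7699456/3985517 E=3866624/2044255 G=7273472/6213911 H=1218816/639805] → run G
t=10: vr[C=4096/3121 D=7699456/3985517 E=3866624/2044255 G=10469376/6213911 H=1218816/639805] → run C
t=11: vr[C=5120/3121 D=7699456/3985517 E=3866624/2044255 G=10469376/6213911 H=1218816/639805] → run C
t=12: vr[C=6144/3121 D=7699456/3985517 E=3866624/2044255 G=10469376/6213911 H=1218816/639805] → run G
t=13: vr[C=6144/3121 D=7699456/3985517 E=3866624/2044255 G=13665280/6213911 H=1218816/639805] → run E
t=14: vr[C=6144/3121 D=7699456/3985517 E=7062528/2044255 G=13665280/6213911 H=1218816/639805] → run H
t=15: vr[C=6144/3121 D=7699456/3985517 E=7062528/2044255 G=13665280/6213911 H=2017792/639805] → run D
t=16: vr[C=6144/3121 D=10895360/3985517 E=7062528/2044255 G=13665280/6213911 H=2017792/639805] → run C
t=17: vr[D=10895360/3985517 E=7062528/2044255 G=13665280/6213911 H=2017792/639805] → run G
t=18: vr[D=10895360/3985517 E=7062528/2044255 G=16861184/6213911 H=2017792/639805] → run G
t=19: vr[D=10895360/3985517 E=7062528/2044255 G=20057088/6213911 H=2017792/639805] → run D
t=20: vr[D=14091264/3985517 E=7062528/2044255 G=20057088/6213911 H=2017792/639805] → run H
t=21: vr[D=14091264/3985517 E=7062528/2044255 G=20057088/6213911 H=2816768/639805] → run G
t=22: vr[D=14091264/3985517 E=7062528/2044255 G=23252992/6213911 H=2816768/639805] → run E
t=23: vr[D=14091264/3985517 E=10258432/2044255 G=23252992/6213911 H=2816768/639805] → run D
t=24: vr[D=17287168/3985517 E=10258432/2044255 G=23252992/6213911 H=2816768/639805] → run G
t=25: vr[D=17287168/3985517 E=10258432/2044255 G=26448896/6213911 H=2816768/639805] → run G
t=26: vr[D=17287168/3985517 E=10258432/2044255 H=2816768/639805] → run D
t=27: vr[E=10258432/2044255 H=2816768/639805] → run H
t=28: vr[E=10258432/2044255 H=3615744/639805] → run E
t=29: vr[E=13454336/2044255 H=3615744/639805] → run H
t=30: vr[E=13454336/2044255 H=882944/127961] → run E
t=31: vr[E=3330048/408851 H=882944/127961] → run H
t=32: vr[E=3330048/408851 H=5213696/639805] → run E
t=33: vr[H=5213696/639805] → run H
t=34: (idle)
t=35: (idle)
t=36: (idle)
t=37: (idle)
t=38: (idle)

context switches = 30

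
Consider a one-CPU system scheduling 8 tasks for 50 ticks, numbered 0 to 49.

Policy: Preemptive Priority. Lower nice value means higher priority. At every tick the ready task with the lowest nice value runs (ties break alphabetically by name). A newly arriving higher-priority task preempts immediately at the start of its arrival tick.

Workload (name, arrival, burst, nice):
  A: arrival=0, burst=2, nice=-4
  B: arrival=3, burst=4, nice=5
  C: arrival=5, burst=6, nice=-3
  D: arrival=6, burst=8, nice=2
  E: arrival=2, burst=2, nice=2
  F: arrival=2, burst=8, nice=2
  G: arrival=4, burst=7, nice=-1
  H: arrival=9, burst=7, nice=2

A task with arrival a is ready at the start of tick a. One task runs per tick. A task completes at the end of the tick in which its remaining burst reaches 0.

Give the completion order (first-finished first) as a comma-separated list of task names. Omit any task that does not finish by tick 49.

t=0: ready={A} → run A
t=1: ready={A} → run A
t=2: ready={E,F} → run E
t=3: ready={B,E,F} → run E
t=4: ready={B,F,G} → run G
t=5: ready={B,C,F,G} → run C
t=6: ready={B,C,D,F,G} → run C
t=7: ready={B,C,D,F,G} → run C
t=8: ready={B,C,D,F,G} → run C
t=9: ready={B,C,D,F,G,H} → run C
t=10: ready={B,C,D,F,G,H} → run C
t=11: ready={B,D,F,G,H} → run G
t=12: ready={B,D,F,G,H} → run G
t=13: ready={B,D,F,G,H} → run G
t=14: ready={B,D,F,G,H} → run G
t=15: ready={B,D,F,G,H} → run G
t=16: ready={B,D,F,G,H} → run G
t=17: ready={B,D,F,H} → run D
t=18: ready={B,D,F,H} → run D
t=19: ready={B,D,F,H} → run D
t=20: ready={B,D,F,H} → run D
t=21: ready={B,D,F,H} → run D
t=22: ready={B,D,F,H} → run D
t=23: ready={B,D,F,H} → run D
t=24: ready={B,D,F,H} → run D
t=25: ready={B,F,H} → run F
t=26: ready={B,F,H} → run F
t=27: ready={B,F,H} → run F
t=28: ready={B,F,H} → run F
t=29: ready={B,F,H} → run F
t=30: ready={B,F,H} → run F
t=31: ready={B,F,H} → run F
t=32: ready={B,F,H} → run F
t=33: ready={B,H} → run H
t=34: ready={B,H} → run H
t=35: ready={B,H} → run H
t=36: ready={B,H} → run H
t=37: ready={B,H} → run H
t=38: ready={B,H} → run H
t=39: ready={B,H} → run H
t=40: ready={B} → run B
t=41: ready={B} → run B
t=42: ready={B} → run B
t=43: ready={B} → run B
t=44: (idle)
t=45: (idle)
t=46: (idle)
t=47: (idle)
t=48: (idle)
t=49: (idle)

completion order = A, E, C, G, D, F, H, B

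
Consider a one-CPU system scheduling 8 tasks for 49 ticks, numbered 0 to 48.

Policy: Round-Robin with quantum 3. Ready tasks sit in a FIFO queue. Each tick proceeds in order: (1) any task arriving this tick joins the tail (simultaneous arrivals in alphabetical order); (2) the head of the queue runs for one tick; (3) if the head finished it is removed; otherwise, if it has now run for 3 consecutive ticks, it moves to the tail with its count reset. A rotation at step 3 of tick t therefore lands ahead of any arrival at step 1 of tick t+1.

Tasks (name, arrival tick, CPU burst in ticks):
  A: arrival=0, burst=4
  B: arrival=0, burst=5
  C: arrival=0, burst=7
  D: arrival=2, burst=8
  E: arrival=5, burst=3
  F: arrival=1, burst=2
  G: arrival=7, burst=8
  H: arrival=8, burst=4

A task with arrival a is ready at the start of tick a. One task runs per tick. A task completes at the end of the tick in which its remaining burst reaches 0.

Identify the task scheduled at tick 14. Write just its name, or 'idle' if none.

running at tick 14 = A

t=0: queue=[A,B,C] q_used=0 → run A
t=1: queue=[A,B,C,F] q_used=1 → run A
t=2: queue=[A,B,C,F,D] q_used=2 → run A
t=3: queue=[B,C,F,D,A] q_used=0 → run B
t=4: queue=[B,C,F,D,A] q_used=1 → run B
t=5: queue=[B,C,F,D,A,E] q_used=2 → run B
t=6: queue=[C,F,D,A,E,B] q_used=0 → run C
t=7: queue=[C,F,D,A,E,B,G] q_used=1 → run C
t=8: queue=[C,F,D,A,E,B,G,H] q_used=2 → run C
t=9: queue=[F,D,A,E,B,G,H,C] q_used=0 → run F
t=10: queue=[F,D,A,E,B,G,H,C] q_used=1 → run F
t=11: queue=[D,A,E,B,G,H,C] q_used=0 → run D
t=12: queue=[D,A,E,B,G,H,C] q_used=1 → run D
t=13: queue=[D,A,E,B,G,H,C] q_used=2 → run D
t=14: queue=[A,E,B,G,H,C,D] q_used=0 → run A
t=15: queue=[E,B,G,H,C,D] q_used=0 → run E
t=16: queue=[E,B,G,H,C,D] q_used=1 → run E
t=17: queue=[E,B,G,H,C,D] q_used=2 → run E
t=18: queue=[B,G,H,C,D] q_used=0 → run B
t=19: queue=[B,G,H,C,D] q_used=1 → run B
t=20: queue=[G,H,C,D] q_used=0 → run G
t=21: queue=[G,H,C,D] q_used=1 → run G
t=22: queue=[G,H,C,D] q_used=2 → run G
t=23: queue=[H,C,D,G] q_used=0 → run H
t=24: queue=[H,C,D,G] q_used=1 → run H
t=25: queue=[H,C,D,G] q_used=2 → run H
t=26: queue=[C,D,G,H] q_used=0 → run C
t=27: queue=[C,D,G,H] q_used=1 → run C
t=28: queue=[C,D,G,H] q_used=2 → run C
t=29: queue=[D,G,H,C] q_used=0 → run D
t=30: queue=[D,G,H,C] q_used=1 → run D
t=31: queue=[D,G,H,C] q_used=2 → run D
t=32: queue=[G,H,C,D] q_used=0 → run G
t=33: queue=[G,H,C,D] q_used=1 → run G
t=34: queue=[G,H,C,D] q_used=2 → run G
t=35: queue=[H,C,D,G] q_used=0 → run H
t=36: queue=[C,D,G] q_used=0 → run C
t=37: queue=[D,G] q_used=0 → run D
t=38: queue=[D,G] q_used=1 → run D
t=39: queue=[G] q_used=0 → run G
t=40: queue=[G] q_used=1 → run G
t=41: (idle)
t=42: (idle)
t=43: (idle)
t=44: (idle)
t=45: (idle)
t=46: (idle)
t=47: (idle)
t=48: (idle)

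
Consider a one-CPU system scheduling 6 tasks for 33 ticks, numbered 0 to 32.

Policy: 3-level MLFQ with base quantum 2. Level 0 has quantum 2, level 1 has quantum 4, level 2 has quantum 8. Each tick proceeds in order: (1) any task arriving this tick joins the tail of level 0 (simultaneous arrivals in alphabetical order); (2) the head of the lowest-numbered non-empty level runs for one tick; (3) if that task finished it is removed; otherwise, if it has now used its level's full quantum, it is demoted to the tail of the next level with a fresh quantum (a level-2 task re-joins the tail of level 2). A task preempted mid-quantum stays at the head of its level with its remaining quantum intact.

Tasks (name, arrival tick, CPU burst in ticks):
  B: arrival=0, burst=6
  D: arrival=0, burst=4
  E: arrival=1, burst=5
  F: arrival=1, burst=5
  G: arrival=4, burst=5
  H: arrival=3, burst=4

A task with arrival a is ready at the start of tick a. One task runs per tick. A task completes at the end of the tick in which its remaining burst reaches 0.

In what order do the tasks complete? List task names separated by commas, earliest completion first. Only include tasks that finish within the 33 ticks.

t=0: L0/L1/L2 = BD/-/- → run B
t=1: L0/L1/L2 = BDEF/-/- → run B
t=2: L0/L1/L2 = DEF/B/- → run D
t=3: L0/L1/L2 = DEFH/B/- → run D
t=4: L0/L1/L2 = EFHG/BD/- → run E
t=5: L0/L1/L2 = EFHG/BD/- → run E
t=6: L0/L1/L2 = FHG/BDE/- → run F
t=7: L0/L1/L2 = FHG/BDE/- → run F
t=8: L0/L1/L2 = HG/BDEF/- → run H
t=9: L0/L1/L2 = HG/BDEF/- → run H
t=10: L0/L1/L2 = G/BDEFH/- → run G
t=11: L0/L1/L2 = G/BDEFH/- → run G
t=12: L0/L1/L2 = -/BDEFHG/- → run B
t=13: L0/L1/L2 = -/BDEFHG/- → run B
t=14: L0/L1/L2 = -/BDEFHG/- → run B
t=15: L0/L1/L2 = -/BDEFHG/- → run B
t=16: L0/L1/L2 = -/DEFHG/- → run D
t=17: L0/L1/L2 = -/DEFHG/- → run D
t=18: L0/L1/L2 = -/EFHG/- → run E
t=19: L0/L1/L2 = -/EFHG/- → run E
t=20: L0/L1/L2 = -/EFHG/- → run E
t=21: L0/L1/L2 = -/FHG/- → run F
t=22: L0/L1/L2 = -/FHG/- → run F
t=23: L0/L1/L2 = -/FHG/- → run F
t=24: L0/L1/L2 = -/HG/- → run H
t=25: L0/L1/L2 = -/HG/- → run H
t=26: L0/L1/L2 = -/G/- → run G
t=27: L0/L1/L2 = -/G/- → run G
t=28: L0/L1/L2 = -/G/- → run G
t=29: (idle)
t=30: (idle)
t=31: (idle)
t=32: (idle)

completion order = B, D, E, F, H, G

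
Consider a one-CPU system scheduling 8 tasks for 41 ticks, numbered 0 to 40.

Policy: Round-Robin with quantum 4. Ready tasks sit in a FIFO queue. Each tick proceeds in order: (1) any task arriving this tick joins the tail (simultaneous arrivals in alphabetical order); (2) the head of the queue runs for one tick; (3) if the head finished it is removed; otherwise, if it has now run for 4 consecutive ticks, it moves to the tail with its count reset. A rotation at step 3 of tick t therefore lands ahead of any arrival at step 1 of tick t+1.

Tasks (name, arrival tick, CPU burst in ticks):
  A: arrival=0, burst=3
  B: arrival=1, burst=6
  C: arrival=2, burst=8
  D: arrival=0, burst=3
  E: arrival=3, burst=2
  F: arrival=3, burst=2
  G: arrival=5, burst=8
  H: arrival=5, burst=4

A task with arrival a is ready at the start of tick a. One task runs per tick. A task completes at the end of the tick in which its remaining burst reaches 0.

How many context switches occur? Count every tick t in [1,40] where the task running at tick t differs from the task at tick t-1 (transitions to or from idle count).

t=0: queue=[A,D] q_used=0 → run A
t=1: queue=[A,D,B] q_used=1 → run A
t=2: queue=[A,D,B,C] q_used=2 → run A
t=3: queue=[D,B,C,E,F] q_used=0 → run D
t=4: queue=[D,B,C,E,F] q_used=1 → run D
t=5: queue=[D,B,C,E,F,G,H] q_used=2 → run D
t=6: queue=[B,C,E,F,G,H] q_used=0 → run B
t=7: queue=[B,C,E,F,G,H] q_used=1 → run B
t=8: queue=[B,C,E,F,G,H] q_used=2 → run B
t=9: queue=[B,C,E,F,G,H] q_used=3 → run B
t=10: queue=[C,E,F,G,H,B] q_used=0 → run C
t=11: queue=[C,E,F,G,H,B] q_used=1 → run C
t=12: queue=[C,E,F,G,H,B] q_used=2 → run C
t=13: queue=[C,E,F,G,H,B] q_used=3 → run C
t=14: queue=[E,F,G,H,B,C] q_used=0 → run E
t=15: queue=[E,F,G,H,B,C] q_used=1 → run E
t=16: queue=[F,G,H,B,C] q_used=0 → run F
t=17: queue=[F,G,H,B,C] q_used=1 → run F
t=18: queue=[G,H,B,C] q_used=0 → run G
t=19: queue=[G,H,B,C] q_used=1 → run G
t=20: queue=[G,H,B,C] q_used=2 → run G
t=21: queue=[G,H,B,C] q_used=3 → run G
t=22: queue=[H,B,C,G] q_used=0 → run H
t=23: queue=[H,B,C,G] q_used=1 → run H
t=24: queue=[H,B,C,G] q_used=2 → run H
t=25: queue=[H,B,C,G] q_used=3 → run H
t=26: queue=[B,C,G] q_used=0 → run B
t=27: queue=[B,C,G] q_used=1 → run B
t=28: queue=[C,G] q_used=0 → run C
t=29: queue=[C,G] q_used=1 → run C
t=30: queue=[C,G] q_used=2 → run C
t=31: queue=[C,G] q_used=3 → run C
t=32: queue=[G] q_used=0 → run G
t=33: queue=[G] q_used=1 → run G
t=34: queue=[G] q_used=2 → run G
t=35: queue=[G] q_used=3 → run G
t=36: (idle)
t=37: (idle)
t=38: (idle)
t=39: (idle)
t=40: (idle)

context switches = 11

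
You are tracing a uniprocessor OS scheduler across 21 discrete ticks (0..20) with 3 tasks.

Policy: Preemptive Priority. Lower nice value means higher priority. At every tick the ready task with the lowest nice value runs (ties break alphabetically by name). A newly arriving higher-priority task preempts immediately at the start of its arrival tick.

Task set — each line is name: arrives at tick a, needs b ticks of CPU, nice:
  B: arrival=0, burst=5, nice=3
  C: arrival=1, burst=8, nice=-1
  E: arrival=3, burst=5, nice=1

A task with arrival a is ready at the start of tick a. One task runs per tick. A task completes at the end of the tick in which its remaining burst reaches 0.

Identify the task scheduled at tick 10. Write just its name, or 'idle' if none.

t=0: ready={B} → run B
t=1: ready={B,C} → run C
t=2: ready={B,C} → run C
t=3: ready={B,C,E} → run C
t=4: ready={B,C,E} → run C
t=5: ready={B,C,E} → run C
t=6: ready={B,C,E} → run C
t=7: ready={B,C,E} → run C
t=8: ready={B,C,E} → run C
t=9: ready={B,E} → run E
t=10: ready={B,E} → run E
t=11: ready={B,E} → run E
t=12: ready={B,E} → run E
t=13: ready={B,E} → run E
t=14: ready={B} → run B
t=15: ready={B} → run B
t=16: ready={B} → run B
t=17: ready={B} → run B
t=18: (idle)
t=19: (idle)
t=20: (idle)

running at tick 10 = E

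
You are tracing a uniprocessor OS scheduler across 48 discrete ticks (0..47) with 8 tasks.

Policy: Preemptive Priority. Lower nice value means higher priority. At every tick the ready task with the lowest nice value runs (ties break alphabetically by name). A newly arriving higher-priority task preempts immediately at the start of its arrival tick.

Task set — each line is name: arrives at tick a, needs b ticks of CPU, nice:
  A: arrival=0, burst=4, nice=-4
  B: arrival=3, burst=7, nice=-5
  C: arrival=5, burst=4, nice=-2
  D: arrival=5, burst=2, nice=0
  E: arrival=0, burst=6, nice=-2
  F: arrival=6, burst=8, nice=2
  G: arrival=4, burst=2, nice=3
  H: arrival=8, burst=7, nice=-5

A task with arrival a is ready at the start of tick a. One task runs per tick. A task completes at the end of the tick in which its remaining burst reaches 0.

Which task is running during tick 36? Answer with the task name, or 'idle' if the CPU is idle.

t=0: ready={A,E} → run A
t=1: ready={A,E} → run A
t=2: ready={A,E} → run A
t=3: ready={A,B,E} → run B
t=4: ready={A,B,E,G} → run B
t=5: ready={A,B,C,D,E,G} → run B
t=6: ready={A,B,C,D,E,F,G} → run B
t=7: ready={A,B,C,D,E,F,G} → run B
t=8: ready={A,B,C,D,E,F,G,H} → run B
t=9: ready={A,B,C,D,E,F,G,H} → run B
t=10: ready={A,C,D,E,F,G,H} → run H
t=11: ready={A,C,D,E,F,G,H} → run H
t=12: ready={A,C,D,E,F,G,H} → run H
t=13: ready={A,C,D,E,F,G,H} → run H
t=14: ready={A,C,D,E,F,G,H} → run H
t=15: ready={A,C,D,E,F,G,H} → run H
t=16: ready={A,C,D,E,F,G,H} → run H
t=17: ready={A,C,D,E,F,G} → run A
t=18: ready={C,D,E,F,G} → run C
t=19: ready={C,D,E,F,G} → run C
t=20: ready={C,D,E,F,G} → run C
t=21: ready={C,D,E,F,G} → run C
t=22: ready={D,E,F,G} → run E
t=23: ready={D,E,F,G} → run E
t=24: ready={D,E,F,G} → run E
t=25: ready={D,E,F,G} → run E
t=26: ready={D,E,F,G} → run E
t=27: ready={D,E,F,G} → run E
t=28: ready={D,F,G} → run D
t=29: ready={D,F,G} → run D
t=30: ready={F,G} → run F
t=31: ready={F,G} → run F
t=32: ready={F,G} → run F
t=33: ready={F,G} → run F
t=34: ready={F,G} → run F
t=35: ready={F,G} → run F
t=36: ready={F,G} → run F
t=37: ready={F,G} → run F
t=38: ready={G} → run G
t=39: ready={G} → run G
t=40: (idle)
t=41: (idle)
t=42: (idle)
t=43: (idle)
t=44: (idle)
t=45: (idle)
t=46: (idle)
t=47: (idle)

running at tick 36 = F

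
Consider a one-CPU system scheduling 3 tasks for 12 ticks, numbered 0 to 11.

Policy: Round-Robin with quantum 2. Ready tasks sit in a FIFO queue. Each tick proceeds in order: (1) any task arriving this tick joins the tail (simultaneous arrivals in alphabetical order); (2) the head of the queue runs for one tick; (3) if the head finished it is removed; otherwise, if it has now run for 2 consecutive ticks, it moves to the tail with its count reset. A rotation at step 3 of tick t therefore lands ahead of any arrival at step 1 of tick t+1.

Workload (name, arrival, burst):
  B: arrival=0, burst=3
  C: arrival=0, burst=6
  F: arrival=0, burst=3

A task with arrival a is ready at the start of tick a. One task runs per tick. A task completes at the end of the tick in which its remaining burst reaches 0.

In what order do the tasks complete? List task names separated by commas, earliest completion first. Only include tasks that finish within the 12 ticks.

completion order = B, F, C

t=0: queue=[B,C,F] q_used=0 → run B
t=1: queue=[B,C,F] q_used=1 → run B
t=2: queue=[C,F,B] q_used=0 → run C
t=3: queue=[C,F,B] q_used=1 → run C
t=4: queue=[F,B,C] q_used=0 → run F
t=5: queue=[F,B,C] q_used=1 → run F
t=6: queue=[B,C,F] q_used=0 → run B
t=7: queue=[C,F] q_used=0 → run C
t=8: queue=[C,F] q_used=1 → run C
t=9: queue=[F,C] q_used=0 → run F
t=10: queue=[C] q_used=0 → run C
t=11: queue=[C] q_used=1 → run C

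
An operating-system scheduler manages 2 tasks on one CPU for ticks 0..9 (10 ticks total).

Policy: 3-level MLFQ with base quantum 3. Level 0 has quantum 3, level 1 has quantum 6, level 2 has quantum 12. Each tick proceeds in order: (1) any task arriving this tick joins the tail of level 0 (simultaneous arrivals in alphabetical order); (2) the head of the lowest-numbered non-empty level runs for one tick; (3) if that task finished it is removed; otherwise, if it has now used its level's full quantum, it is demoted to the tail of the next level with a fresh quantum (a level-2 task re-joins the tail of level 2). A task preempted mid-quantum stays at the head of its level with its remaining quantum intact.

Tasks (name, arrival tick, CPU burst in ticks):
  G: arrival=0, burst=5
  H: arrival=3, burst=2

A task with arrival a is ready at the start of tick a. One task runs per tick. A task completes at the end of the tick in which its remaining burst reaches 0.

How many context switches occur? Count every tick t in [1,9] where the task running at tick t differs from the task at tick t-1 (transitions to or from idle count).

t=0: L0/L1/L2 = G/-/- → run G
t=1: L0/L1/L2 = G/-/- → run G
t=2: L0/L1/L2 = G/-/- → run G
t=3: L0/L1/L2 = H/G/- → run H
t=4: L0/L1/L2 = H/G/- → run H
t=5: L0/L1/L2 = -/G/- → run G
t=6: L0/L1/L2 = -/G/- → run G
t=7: (idle)
t=8: (idle)
t=9: (idle)

context switches = 3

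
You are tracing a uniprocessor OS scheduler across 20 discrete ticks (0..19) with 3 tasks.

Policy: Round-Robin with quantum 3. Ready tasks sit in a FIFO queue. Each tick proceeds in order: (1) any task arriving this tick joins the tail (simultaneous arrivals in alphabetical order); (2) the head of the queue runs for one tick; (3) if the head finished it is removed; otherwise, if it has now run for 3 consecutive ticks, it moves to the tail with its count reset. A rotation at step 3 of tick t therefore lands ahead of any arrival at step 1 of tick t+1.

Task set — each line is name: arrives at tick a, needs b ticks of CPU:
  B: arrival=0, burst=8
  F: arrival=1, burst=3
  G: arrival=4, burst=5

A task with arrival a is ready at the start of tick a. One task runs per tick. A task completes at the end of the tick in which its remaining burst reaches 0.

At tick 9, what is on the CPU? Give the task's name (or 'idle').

t=0: queue=[B] q_used=0 → run B
t=1: queue=[B,F] q_used=1 → run B
t=2: queue=[B,F] q_used=2 → run B
t=3: queue=[F,B] q_used=0 → run F
t=4: queue=[F,B,G] q_used=1 → run F
t=5: queue=[F,B,G] q_used=2 → run F
t=6: queue=[B,G] q_used=0 → run B
t=7: queue=[B,G] q_used=1 → run B
t=8: queue=[B,G] q_used=2 → run B
t=9: queue=[G,B] q_used=0 → run G
t=10: queue=[G,B] q_used=1 → run G
t=11: queue=[G,B] q_used=2 → run G
t=12: queue=[B,G] q_used=0 → run B
t=13: queue=[B,G] q_used=1 → run B
t=14: queue=[G] q_used=0 → run G
t=15: queue=[G] q_used=1 → run G
t=16: (idle)
t=17: (idle)
t=18: (idle)
t=19: (idle)

running at tick 9 = G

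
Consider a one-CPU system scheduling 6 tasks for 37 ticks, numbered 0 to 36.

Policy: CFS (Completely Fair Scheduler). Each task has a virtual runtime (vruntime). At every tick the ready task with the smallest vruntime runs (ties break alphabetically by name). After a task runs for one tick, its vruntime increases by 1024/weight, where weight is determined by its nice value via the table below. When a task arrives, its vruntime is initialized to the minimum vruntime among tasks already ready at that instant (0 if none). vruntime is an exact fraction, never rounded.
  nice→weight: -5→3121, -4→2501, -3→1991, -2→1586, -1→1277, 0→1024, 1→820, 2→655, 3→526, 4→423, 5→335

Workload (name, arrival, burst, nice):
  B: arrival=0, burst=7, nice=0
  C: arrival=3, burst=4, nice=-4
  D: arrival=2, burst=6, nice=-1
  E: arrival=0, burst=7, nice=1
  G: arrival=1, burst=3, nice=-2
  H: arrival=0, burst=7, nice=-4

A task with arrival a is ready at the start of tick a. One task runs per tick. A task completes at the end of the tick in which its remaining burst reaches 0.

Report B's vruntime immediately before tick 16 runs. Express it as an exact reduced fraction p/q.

t=0: vr[B=0 E=0 H=0] → run B
t=1: vr[B=1 E=0 G=0 H=0] → run E
t=2: vr[B=1 D=0 E=256/205 G=0 H=0] → run D
t=3: vr[B=1 C=0 D=1024/1277 E=256/205 G=0 H=0] → run C
t=4: vr[B=1 C=1024/2501 D=1024/1277 E=256/205 G=0 H=0] → run G
t=5: vr[B=1 C=1024/2501 D=1024/1277 E=256/205 G=512/793 H=0] → run H
t=6: vr[B=1 C=1024/2501 D=1024/1277 E=256/205 G=512/793 H=1024/2501] → run C
t=7: vr[B=1 C=2048/2501 D=1024/1277 E=256/205 G=512/793 H=1024/2501] → run H
t=8: vr[B=1 C=2048/2501 D=1024/1277 E=256/205 G=512/793 H=2048/2501] → run G
t=9: vr[B=1 C=2048/2501 D=1024/1277 E=256/205 G=1024/793 H=2048/2501] → run D
t=10: vr[B=1 C=2048/2501 D=2048/1277 E=256/205 G=1024/793 H=2048/2501] → run C
t=11: vr[B=1 C=3072/2501 D=2048/1277 E=256/205 G=1024/793 H=2048/2501] → run H
t=12: vr[B=1 C=3072/2501 D=2048/1277 E=256/205 G=1024/793 H=3072/2501] → run B
t=13: vr[B=2 C=3072/2501 D=2048/1277 E=256/205 G=1024/793 H=3072/2501] → run C
t=14: vr[B=2 D=2048/1277 E=256/205 G=1024/793 H=3072/2501] → run H
t=15: vr[B=2 D=2048/1277 E=256/205 G=1024/793 H=4096/2501] → run E
t=16: vr[B=2 D=2048/1277 E=512/205 G=1024/793 H=4096/2501] → run G
t=17: vr[B=2 D=2048/1277 E=512/205 H=4096/2501] → run D
t=18: vr[B=2 D=3072/1277 E=512/205 H=4096/2501] → run H
t=19: vr[B=2 D=3072/1277 E=512/205 H=5120/2501] → run B
t=20: vr[B=3 D=3072/1277 E=512/205 H=5120/2501] → run H
t=21: vr[B=3 D=3072/1277 E=512/205 H=6144/2501] → run D
t=22: vr[B=3 D=4096/1277 E=512/205 H=6144/2501] → run H
t=23: vr[B=3 D=4096/1277 E=512/205] → run E
t=24: vr[B=3 D=4096/1277 E=768/205] → run B
t=25: vr[B=4 D=4096/1277 E=768/205] → run D
t=26: vr[B=4 D=5120/1277 E=768/205] → run E
t=27: vr[B=4 D=5120/1277 E=1024/205] → run B
t=28: vr[B=5 D=5120/1277 E=1024/205] → run D
t=29: vr[B=5 E=1024/205] → run E
t=30: vr[B=5 E=256/41] → run B
t=31: vr[B=6 E=256/41] → run B
t=32: vr[E=256/41] → run E
t=33: vr[E=1536/205] → run E
t=34: (idle)
t=35: (idle)
t=36: (idle)

vruntime(B, start of tick 16) = 2/1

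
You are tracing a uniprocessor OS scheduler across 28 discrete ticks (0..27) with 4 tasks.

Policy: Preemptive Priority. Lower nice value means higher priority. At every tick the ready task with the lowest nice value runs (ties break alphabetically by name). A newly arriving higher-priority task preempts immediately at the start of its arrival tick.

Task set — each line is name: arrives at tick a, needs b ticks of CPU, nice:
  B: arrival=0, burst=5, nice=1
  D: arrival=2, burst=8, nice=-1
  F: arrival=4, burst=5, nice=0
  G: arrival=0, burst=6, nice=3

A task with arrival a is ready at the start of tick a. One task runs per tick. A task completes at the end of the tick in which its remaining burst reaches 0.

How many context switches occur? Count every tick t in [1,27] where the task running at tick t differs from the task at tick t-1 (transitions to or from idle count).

context switches = 5

t=0: ready={B,G} → run B
t=1: ready={B,G} → run B
t=2: ready={B,D,G} → run D
t=3: ready={B,D,G} → run D
t=4: ready={B,D,F,G} → run D
t=5: ready={B,D,F,G} → run D
t=6: ready={B,D,F,G} → run D
t=7: ready={B,D,F,G} → run D
t=8: ready={B,D,F,G} → run D
t=9: ready={B,D,F,G} → run D
t=10: ready={B,F,G} → run F
t=11: ready={B,F,G} → run F
t=12: ready={B,F,G} → run F
t=13: ready={B,F,G} → run F
t=14: ready={B,F,G} → run F
t=15: ready={B,G} → run B
t=16: ready={B,G} → run B
t=17: ready={B,G} → run B
t=18: ready={G} → run G
t=19: ready={G} → run G
t=20: ready={G} → run G
t=21: ready={G} → run G
t=22: ready={G} → run G
t=23: ready={G} → run G
t=24: (idle)
t=25: (idle)
t=26: (idle)
t=27: (idle)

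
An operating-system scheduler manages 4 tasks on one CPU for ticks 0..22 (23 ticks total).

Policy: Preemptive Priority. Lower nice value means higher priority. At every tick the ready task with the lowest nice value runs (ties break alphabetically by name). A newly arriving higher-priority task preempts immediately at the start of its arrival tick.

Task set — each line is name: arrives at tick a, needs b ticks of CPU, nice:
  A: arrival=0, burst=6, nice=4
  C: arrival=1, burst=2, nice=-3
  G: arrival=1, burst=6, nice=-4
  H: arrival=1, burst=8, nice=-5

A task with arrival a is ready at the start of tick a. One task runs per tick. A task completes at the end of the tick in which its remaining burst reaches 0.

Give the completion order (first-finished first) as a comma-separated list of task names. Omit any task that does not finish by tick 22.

completion order = H, G, C, A

t=0: ready={A} → run A
t=1: ready={A,C,G,H} → run H
t=2: ready={A,C,G,H} → run H
t=3: ready={A,C,G,H} → run H
t=4: ready={A,C,G,H} → run H
t=5: ready={A,C,G,H} → run H
t=6: ready={A,C,G,H} → run H
t=7: ready={A,C,G,H} → run H
t=8: ready={A,C,G,H} → run H
t=9: ready={A,C,G} → run G
t=10: ready={A,C,G} → run G
t=11: ready={A,C,G} → run G
t=12: ready={A,C,G} → run G
t=13: ready={A,C,G} → run G
t=14: ready={A,C,G} → run G
t=15: ready={A,C} → run C
t=16: ready={A,C} → run C
t=17: ready={A} → run A
t=18: ready={A} → run A
t=19: ready={A} → run A
t=20: ready={A} → run A
t=21: ready={A} → run A
t=22: (idle)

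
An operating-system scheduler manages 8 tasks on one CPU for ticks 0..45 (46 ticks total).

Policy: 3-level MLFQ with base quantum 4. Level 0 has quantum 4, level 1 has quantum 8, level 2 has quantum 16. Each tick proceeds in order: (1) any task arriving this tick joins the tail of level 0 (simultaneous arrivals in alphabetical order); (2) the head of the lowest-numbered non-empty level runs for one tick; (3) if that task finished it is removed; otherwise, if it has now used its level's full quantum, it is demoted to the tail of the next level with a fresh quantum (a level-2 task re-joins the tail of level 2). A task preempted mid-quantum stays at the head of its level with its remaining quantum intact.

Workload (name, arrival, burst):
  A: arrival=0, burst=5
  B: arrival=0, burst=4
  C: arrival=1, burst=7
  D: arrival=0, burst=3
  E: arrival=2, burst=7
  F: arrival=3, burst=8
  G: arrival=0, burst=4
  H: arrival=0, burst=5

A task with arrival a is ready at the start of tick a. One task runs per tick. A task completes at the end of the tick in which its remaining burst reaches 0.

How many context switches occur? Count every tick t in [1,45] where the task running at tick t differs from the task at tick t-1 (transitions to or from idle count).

t=0: L0/L1/L2 = ABDGH/-/- → run A
t=1: L0/L1/L2 = ABDGHC/-/- → run A
t=2: L0/L1/L2 = ABDGHCE/-/- → run A
t=3: L0/L1/L2 = ABDGHCEF/-/- → run A
t=4: L0/L1/L2 = BDGHCEF/A/- → run B
t=5: L0/L1/L2 = BDGHCEF/A/- → run B
t=6: L0/L1/L2 = BDGHCEF/A/- → run B
t=7: L0/L1/L2 = BDGHCEF/A/- → run B
t=8: L0/L1/L2 = DGHCEF/A/- → run D
t=9: L0/L1/L2 = DGHCEF/A/- → run D
t=10: L0/L1/L2 = DGHCEF/A/- → run D
t=11: L0/L1/L2 = GHCEF/A/- → run G
t=12: L0/L1/L2 = GHCEF/A/- → run G
t=13: L0/L1/L2 = GHCEF/A/- → run G
t=14: L0/L1/L2 = GHCEF/A/- → run G
t=15: L0/L1/L2 = HCEF/A/- → run H
t=16: L0/L1/L2 = HCEF/A/- → run H
t=17: L0/L1/L2 = HCEF/A/- → run H
t=18: L0/L1/L2 = HCEF/A/- → run H
t=19: L0/L1/L2 = CEF/AH/- → run C
t=20: L0/L1/L2 = CEF/AH/- → run C
t=21: L0/L1/L2 = CEF/AH/- → run C
t=22: L0/L1/L2 = CEF/AH/- → run C
t=23: L0/L1/L2 = EF/AHC/- → run E
t=24: L0/L1/L2 = EF/AHC/- → run E
t=25: L0/L1/L2 = EF/AHC/- → run E
t=26: L0/L1/L2 = EF/AHC/- → run E
t=27: L0/L1/L2 = F/AHCE/- → run F
t=28: L0/L1/L2 = F/AHCE/- → run F
t=29: L0/L1/L2 = F/AHCE/- → run F
t=30: L0/L1/L2 = F/AHCE/- → run F
t=31: L0/L1/L2 = -/AHCEF/- → run A
t=32: L0/L1/L2 = -/HCEF/- → run H
t=33: L0/L1/L2 = -/CEF/- → run C
t=34: L0/L1/L2 = -/CEF/- → run C
t=35: L0/L1/L2 = -/CEF/- → run C
t=36: L0/L1/L2 = -/EF/- → run E
t=37: L0/L1/L2 = -/EF/- → run E
t=38: L0/L1/L2 = -/EF/- → run E
t=39: L0/L1/L2 = -/F/- → run F
t=40: L0/L1/L2 = -/F/- → run F
t=41: L0/L1/L2 = -/F/- → run F
t=42: L0/L1/L2 = -/F/- → run F
t=43: (idle)
t=44: (idle)
t=45: (idle)

context switches = 13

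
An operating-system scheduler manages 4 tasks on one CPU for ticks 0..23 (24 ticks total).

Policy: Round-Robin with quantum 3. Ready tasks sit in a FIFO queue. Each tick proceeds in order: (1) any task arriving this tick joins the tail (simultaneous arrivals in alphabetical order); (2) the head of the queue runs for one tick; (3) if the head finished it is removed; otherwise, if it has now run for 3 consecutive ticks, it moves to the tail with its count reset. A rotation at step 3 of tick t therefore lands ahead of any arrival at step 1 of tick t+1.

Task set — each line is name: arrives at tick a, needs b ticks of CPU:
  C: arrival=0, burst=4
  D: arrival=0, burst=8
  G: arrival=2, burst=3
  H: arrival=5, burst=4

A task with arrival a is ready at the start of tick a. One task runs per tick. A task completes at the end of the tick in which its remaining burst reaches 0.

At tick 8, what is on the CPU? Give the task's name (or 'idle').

running at tick 8 = G

t=0: queue=[C,D] q_used=0 → run C
t=1: queue=[C,D] q_used=1 → run C
t=2: queue=[C,D,G] q_used=2 → run C
t=3: queue=[D,G,C] q_used=0 → run D
t=4: queue=[D,G,C] q_used=1 → run D
t=5: queue=[D,G,C,H] q_used=2 → run D
t=6: queue=[G,C,H,D] q_used=0 → run G
t=7: queue=[G,C,H,D] q_used=1 → run G
t=8: queue=[G,C,H,D] q_used=2 → run G
t=9: queue=[C,H,D] q_used=0 → run C
t=10: queue=[H,D] q_used=0 → run H
t=11: queue=[H,D] q_used=1 → run H
t=12: queue=[H,D] q_used=2 → run H
t=13: queue=[D,H] q_used=0 → run D
t=14: queue=[D,H] q_used=1 → run D
t=15: queue=[D,H] q_used=2 → run D
t=16: queue=[H,D] q_used=0 → run H
t=17: queue=[D] q_used=0 → run D
t=18: queue=[D] q_used=1 → run D
t=19: (idle)
t=20: (idle)
t=21: (idle)
t=22: (idle)
t=23: (idle)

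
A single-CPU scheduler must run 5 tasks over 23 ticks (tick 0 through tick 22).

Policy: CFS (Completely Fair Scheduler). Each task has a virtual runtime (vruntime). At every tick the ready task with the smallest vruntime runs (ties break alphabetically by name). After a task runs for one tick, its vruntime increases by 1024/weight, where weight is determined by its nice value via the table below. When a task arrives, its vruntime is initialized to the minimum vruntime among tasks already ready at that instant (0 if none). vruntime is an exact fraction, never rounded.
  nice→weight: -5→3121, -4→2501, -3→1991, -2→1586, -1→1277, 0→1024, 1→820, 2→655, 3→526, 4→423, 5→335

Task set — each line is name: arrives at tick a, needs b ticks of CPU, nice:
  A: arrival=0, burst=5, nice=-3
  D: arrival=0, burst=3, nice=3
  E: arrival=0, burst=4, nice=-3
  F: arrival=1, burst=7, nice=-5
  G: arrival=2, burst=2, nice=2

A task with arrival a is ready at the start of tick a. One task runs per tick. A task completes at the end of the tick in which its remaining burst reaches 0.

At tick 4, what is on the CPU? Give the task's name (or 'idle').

t=0: vr[A=0 D=0 E=0] → run A
t=1: vr[A=1024/1991 D=0 E=0 F=0] → run D
t=2: vr[A=1024/1991 D=512/263 E=0 F=0 G=0] → run E
t=3: vr[A=1024/1991 D=512/263 E=1024/1991 F=0 G=0] → run F
t=4: vr[A=1024/1991 D=512/263 E=1024/1991 F=1024/3121 G=0] → run G
t=5: vr[A=1024/1991 D=512/263 E=1024/1991 F=1024/3121 G=1024/655] → run F
t=6: vr[A=1024/1991 D=512/263 E=1024/1991 F=2048/3121 G=1024/655] → run A
t=7: vr[A=2048/1991 D=512/263 E=1024/1991 F=2048/3121 G=1024/655] → run E
t=8: vr[A=2048/1991 D=512/263 E=2048/1991 F=2048/3121 G=1024/655] → run F
t=9: vr[A=2048/1991 D=512/263 E=2048/1991 F=3072/3121 G=1024/655] → run F
t=10: vr[A=2048/1991 D=512/263 E=2048/1991 F=4096/3121 G=1024/655] → run A
t=11: vr[A=3072/1991 D=512/263 E=2048/1991 F=4096/3121 G=1024/655] → run E
t=12: vr[A=3072/1991 D=512/263 E=3072/1991 F=4096/3121 G=1024/655] → run F
t=13: vr[A=3072/1991 D=512/263 E=3072/1991 F=5120/3121 G=1024/655] → run A
t=14: vr[A=4096/1991 D=512/263 E=3072/1991 F=5120/3121 G=1024/655] → run E
t=15: vr[A=4096/1991 D=512/263 F=5120/3121 G=1024/655] → run G
t=16: vr[A=4096/1991 D=512/263 F=5120/3121] → run F
t=17: vr[A=4096/1991 D=512/263 F=6144/3121] → run D
t=18: vr[A=4096/1991 D=1024/263 F=6144/3121] → run F
t=19: vr[A=4096/1991 D=1024/263] → run A
t=20: vr[D=1024/263] → run D
t=21: (idle)
t=22: (idle)

running at tick 4 = G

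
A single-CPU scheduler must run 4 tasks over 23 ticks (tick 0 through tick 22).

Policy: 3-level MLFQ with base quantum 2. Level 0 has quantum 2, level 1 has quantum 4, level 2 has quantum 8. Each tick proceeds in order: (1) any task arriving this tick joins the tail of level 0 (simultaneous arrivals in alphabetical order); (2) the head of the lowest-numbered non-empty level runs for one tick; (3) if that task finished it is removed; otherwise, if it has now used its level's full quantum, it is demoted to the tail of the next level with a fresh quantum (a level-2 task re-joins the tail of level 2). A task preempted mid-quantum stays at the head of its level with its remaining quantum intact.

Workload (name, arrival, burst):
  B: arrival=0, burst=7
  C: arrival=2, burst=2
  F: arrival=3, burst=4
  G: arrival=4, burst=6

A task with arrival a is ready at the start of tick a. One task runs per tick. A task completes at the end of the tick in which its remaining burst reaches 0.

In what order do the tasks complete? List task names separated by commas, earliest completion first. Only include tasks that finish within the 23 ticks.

t=0: L0/L1/L2 = B/-/- → run B
t=1: L0/L1/L2 = B/-/- → run B
t=2: L0/L1/L2 = C/B/- → run C
t=3: L0/L1/L2 = CF/B/- → run C
t=4: L0/L1/L2 = FG/B/- → run F
t=5: L0/L1/L2 = FG/B/- → run F
t=6: L0/L1/L2 = G/BF/- → run G
t=7: L0/L1/L2 = G/BF/- → run G
t=8: L0/L1/L2 = -/BFG/- → run B
t=9: L0/L1/L2 = -/BFG/- → run B
t=10: L0/L1/L2 = -/BFG/- → run B
t=11: L0/L1/L2 = -/BFG/- → run B
t=12: L0/L1/L2 = -/FG/B → run F
t=13: L0/L1/L2 = -/FG/B → run F
t=14: L0/L1/L2 = -/G/B → run G
t=15: L0/L1/L2 = -/G/B → run G
t=16: L0/L1/L2 = -/G/B → run G
t=17: L0/L1/L2 = -/G/B → run G
t=18: L0/L1/L2 = -/-/B → run B
t=19: (idle)
t=20: (idle)
t=21: (idle)
t=22: (idle)

completion order = C, F, G, B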